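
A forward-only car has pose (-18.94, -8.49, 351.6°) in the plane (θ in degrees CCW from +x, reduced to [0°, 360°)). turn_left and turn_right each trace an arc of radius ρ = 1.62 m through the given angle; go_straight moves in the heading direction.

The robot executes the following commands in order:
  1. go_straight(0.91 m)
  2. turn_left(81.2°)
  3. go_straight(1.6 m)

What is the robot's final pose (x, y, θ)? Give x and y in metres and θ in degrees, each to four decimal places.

set_pose: (x, y, θ) = (-18.9400, -8.4900, 351.6000°), ρ = 1.62
go_straight(0.91): x += 0.91·cos θ, y += 0.91·sin θ → (-18.0398, -8.6229, 351.6000°)
turn_left(81.2°): centre at ρ to the left, rotate +81.2° → (-16.2556, -7.4994, 432.8000° ≡ 72.8000°)
go_straight(1.6): x += 1.6·cos θ, y += 1.6·sin θ → (-15.7824, -5.9709, 72.8000°)

(-15.7824, -5.9709, 72.8000°)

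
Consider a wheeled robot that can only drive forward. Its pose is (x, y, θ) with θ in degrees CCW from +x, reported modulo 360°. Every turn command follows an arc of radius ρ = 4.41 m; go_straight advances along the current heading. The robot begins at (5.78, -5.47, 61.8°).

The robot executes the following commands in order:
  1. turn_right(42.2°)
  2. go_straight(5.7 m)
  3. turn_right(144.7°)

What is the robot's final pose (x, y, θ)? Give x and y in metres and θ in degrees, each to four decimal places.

set_pose: (x, y, θ) = (5.7800, -5.4700, 61.8000°), ρ = 4.41
turn_right(42.2°): centre at ρ to the right, rotate −42.2° → (8.1872, -3.3995, 19.6000°)
go_straight(5.7): x += 5.7·cos θ, y += 5.7·sin θ → (13.5569, -1.4874, 19.6000°)
turn_right(144.7°): centre at ρ to the right, rotate −144.7° → (18.6443, -8.1776, -125.1000° ≡ 234.9000°)

(18.6443, -8.1776, 234.9000°)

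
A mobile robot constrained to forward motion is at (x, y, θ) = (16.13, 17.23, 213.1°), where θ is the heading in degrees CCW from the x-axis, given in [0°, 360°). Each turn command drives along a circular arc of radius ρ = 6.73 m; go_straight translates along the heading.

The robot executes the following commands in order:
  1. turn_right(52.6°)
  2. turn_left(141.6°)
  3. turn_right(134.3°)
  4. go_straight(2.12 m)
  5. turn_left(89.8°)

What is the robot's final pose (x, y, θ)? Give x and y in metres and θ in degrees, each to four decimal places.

set_pose: (x, y, θ) = (16.1300, 17.2300, 213.1000°), ρ = 6.73
turn_right(52.6°): centre at ρ to the right, rotate −52.6° → (10.2082, 16.5239, 160.5000°)
turn_left(141.6°): centre at ρ to the left, rotate +141.6° → (2.2606, 6.6036, 302.1000°)
turn_right(134.3°): centre at ρ to the right, rotate −134.3° → (-4.8628, -3.5507, 167.8000°)
go_straight(2.12): x += 2.12·cos θ, y += 2.12·sin θ → (-6.9349, -3.1027, 167.8000°)
turn_left(89.8°): centre at ρ to the left, rotate +89.8° → (-14.9301, -8.2356, 257.6000°)

(-14.9301, -8.2356, 257.6000°)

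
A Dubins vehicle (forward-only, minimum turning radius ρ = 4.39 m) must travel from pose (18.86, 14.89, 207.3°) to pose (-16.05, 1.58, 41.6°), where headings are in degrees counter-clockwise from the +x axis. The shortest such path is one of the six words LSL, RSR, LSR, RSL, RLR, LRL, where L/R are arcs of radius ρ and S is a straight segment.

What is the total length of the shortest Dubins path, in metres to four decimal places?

Let ψ = atan2(Δy, Δx) = atan2(-13.31, -34.91) = -159.1298° be the start→goal bearing.
Normalize: d = |goal − start| / ρ = 37.361266/4.39 = 8.510539, α = (θ_start − ψ) mod 360° = 6.4298° = 0.112222 rad, β = (θ_goal − ψ) mod 360° = 200.7298° = 3.503397 rad.
Common terms: sin α = 0.111987, cos α = 0.993710, sin β = -0.353962, cos β = -0.935260, cos(α−β) = -0.969016, d² = 72.429273. Work in radians in the unit-radius frame; every candidate has L = ρ·(t + p + q).
LSL: p² = 2 + d² − 2cos(α−β) + 2d(sin α − sin β) = 84.298253; p = √p² = 9.181408; φ = atan2(cos β − cos α, d + sin α − sin β) = -0.211672 rad; t = (φ − α) mod 2π = 5.959291 rad, q = (β − φ) mod 2π = 3.715069 rad → L = 4.39·(5.959291 + 9.181408 + 3.715069) = 4.39·18.855768 = 82.776822 m
RSR: p² = 2 + d² − 2cos(α−β) + 2d(sin β − sin α) = 68.436356; p = √p² = 8.272627; φ = atan2(cos α − cos β, d − sin α + sin β) = 0.235341 rad; t = (α − φ) mod 2π = 6.160066 rad, q = (φ − β) mod 2π = 3.015130 rad → L = 4.39·(6.160066 + 8.272627 + 3.015130) = 4.39·17.447823 = 76.595942 m
LSR: p² = d² − 2 + 2cos(α−β) + 2d(sin α + sin β) = 64.372558; p = √p² = 8.023251; φ = atan2(−cos α − cos β, d + sin α + sin β) − atan2(−2, p) = 0.237228 rad; t = (φ − α) mod 2π = 0.125006 rad, q = (φ − β) mod 2π = 3.017016 rad → L = 4.39·(0.125006 + 8.023251 + 3.017016) = 4.39·11.165273 = 49.015550 m
RSL: p² = d² − 2 + 2cos(α−β) − 2d(sin α + sin β) = 72.609926; p = √p² = 8.521146; φ = atan2(cos α + cos β, d − sin α − sin β) − atan2(2, p) = -0.223859 rad; t = (α − φ) mod 2π = 0.336081 rad, q = (β − φ) mod 2π = 3.727256 rad → L = 4.39·(0.336081 + 8.521146 + 3.727256) = 4.39·12.584483 = 55.245881 m
RLR: c = (6 − d² + 2cos(α−β) + 2d(sin α − sin β))/8 = -7.554545, |c| > 1 → infeasible
LRL: c = (6 − d² + 2cos(α−β) − 2d(sin α − sin β))/8 = -9.537282, |c| > 1 → infeasible
Shortest: LSR with L = 49.015550 m ≈ 49.0156 m

49.0156 m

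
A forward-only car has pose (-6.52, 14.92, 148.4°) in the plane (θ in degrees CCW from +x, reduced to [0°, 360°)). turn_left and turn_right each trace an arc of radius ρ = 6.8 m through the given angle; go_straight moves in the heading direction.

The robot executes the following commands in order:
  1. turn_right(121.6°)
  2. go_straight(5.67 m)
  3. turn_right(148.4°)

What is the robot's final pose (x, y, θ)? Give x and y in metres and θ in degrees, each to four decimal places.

(7.8958, 19.7051, 238.4000°)

set_pose: (x, y, θ) = (-6.5200, 14.9200, 148.4000°), ρ = 6.8
turn_right(121.6°): centre at ρ to the right, rotate −121.6° → (-6.0229, 26.7813, 26.8000°)
go_straight(5.67): x += 5.67·cos θ, y += 5.67·sin θ → (-0.9619, 29.3378, 26.8000°)
turn_right(148.4°): centre at ρ to the right, rotate −148.4° → (7.8958, 19.7051, -121.6000° ≡ 238.4000°)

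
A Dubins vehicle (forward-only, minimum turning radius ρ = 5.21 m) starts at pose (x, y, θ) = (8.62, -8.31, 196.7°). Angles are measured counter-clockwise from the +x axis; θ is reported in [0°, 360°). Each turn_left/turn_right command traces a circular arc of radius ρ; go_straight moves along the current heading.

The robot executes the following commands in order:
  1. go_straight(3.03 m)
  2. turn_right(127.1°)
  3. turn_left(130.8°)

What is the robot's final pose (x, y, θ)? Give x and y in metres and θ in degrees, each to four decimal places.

set_pose: (x, y, θ) = (8.6200, -8.3100, 196.7000°), ρ = 5.21
go_straight(3.03): x += 3.03·cos θ, y += 3.03·sin θ → (5.7178, -9.1807, 196.7000°)
turn_right(127.1°): centre at ρ to the right, rotate −127.1° → (-0.6626, -2.3744, 69.6000°)
turn_left(130.8°): centre at ρ to the left, rotate +130.8° → (-7.3619, 4.3249, 200.4000°)

(-7.3619, 4.3249, 200.4000°)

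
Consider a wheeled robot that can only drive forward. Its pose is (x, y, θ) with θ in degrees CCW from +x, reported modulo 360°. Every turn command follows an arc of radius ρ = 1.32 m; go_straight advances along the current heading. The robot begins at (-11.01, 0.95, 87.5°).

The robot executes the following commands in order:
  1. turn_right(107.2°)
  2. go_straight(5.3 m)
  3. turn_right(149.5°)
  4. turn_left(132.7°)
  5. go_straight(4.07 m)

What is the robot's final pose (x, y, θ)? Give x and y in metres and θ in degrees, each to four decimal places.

(-1.7202, -6.9694, 323.5000°)

set_pose: (x, y, θ) = (-11.0100, 0.9500, 87.5000°), ρ = 1.32
turn_right(107.2°): centre at ρ to the right, rotate −107.2° → (-9.2463, 2.1352, -19.7000° ≡ 340.3000°)
go_straight(5.3): x += 5.3·cos θ, y += 5.3·sin θ → (-4.2565, 0.3486, 340.3000°)
turn_right(149.5°): centre at ρ to the right, rotate −149.5° → (-4.4541, -2.1908, 190.8000°)
turn_left(132.7°): centre at ρ to the left, rotate +132.7° → (-4.9919, -4.5485, 323.5000°)
go_straight(4.07): x += 4.07·cos θ, y += 4.07·sin θ → (-1.7202, -6.9694, 323.5000°)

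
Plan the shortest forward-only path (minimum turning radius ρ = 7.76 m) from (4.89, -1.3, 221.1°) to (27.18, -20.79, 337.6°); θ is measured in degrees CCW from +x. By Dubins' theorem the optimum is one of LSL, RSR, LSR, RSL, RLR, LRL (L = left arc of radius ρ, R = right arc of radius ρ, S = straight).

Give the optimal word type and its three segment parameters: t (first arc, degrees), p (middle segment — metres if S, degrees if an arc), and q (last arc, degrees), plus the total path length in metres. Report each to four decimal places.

Let ψ = atan2(Δy, Δx) = atan2(-19.49, 22.29) = -41.1659° be the start→goal bearing.
Normalize: d = |goal − start| / ρ = 29.609191/7.76 = 3.815617, α = (θ_start − ψ) mod 360° = 262.2659° = 4.577403 rad, β = (θ_goal − ψ) mod 360° = 18.7659° = 0.327527 rad.
Common terms: sin α = -0.990903, cos α = -0.134576, sin β = 0.321702, cos β = 0.946841, cos(α−β) = -0.446198, d² = 14.558936. Work in radians in the unit-radius frame; every candidate has L = ρ·(t + p + q).
LSL: p² = 2 + d² − 2cos(α−β) + 2d(sin α − sin β) = 7.434531; p = √p² = 2.726634; φ = atan2(cos β − cos α, d + sin α − sin β) = 0.407824 rad; t = (φ − α) mod 2π = 2.113606 rad, q = (β − φ) mod 2π = 6.202888 rad → L = 7.76·(2.113606 + 2.726634 + 6.202888) = 7.76·11.043127 = 85.694669 m
RSR: p² = 2 + d² − 2cos(α−β) + 2d(sin β − sin α) = 27.468133; p = √p² = 5.241005; φ = atan2(cos α − cos β, d − sin α + sin β) = -0.207831 rad; t = (α − φ) mod 2π = 4.785234 rad, q = (φ − β) mod 2π = 5.747828 rad → L = 7.76·(4.785234 + 5.241005 + 5.747828) = 7.76·15.774067 = 122.406760 m
LSR: p² = d² − 2 + 2cos(α−β) + 2d(sin α + sin β) = 6.559710; p = √p² = 2.561193; φ = atan2(−cos α − cos β, d + sin α + sin β) − atan2(−2, p) = 0.410337 rad; t = (φ − α) mod 2π = 2.116119 rad, q = (φ − β) mod 2π = 0.082811 rad → L = 7.76·(2.116119 + 2.561193 + 0.082811) = 7.76·4.760123 = 36.938553 m
RSL: p² = d² − 2 + 2cos(α−β) − 2d(sin α + sin β) = 16.773371; p = √p² = 4.095531; φ = atan2(cos α + cos β, d − sin α − sin β) − atan2(2, p) = -0.275102 rad; t = (α − φ) mod 2π = 4.852505 rad, q = (β − φ) mod 2π = 0.602629 rad → L = 7.76·(4.852505 + 4.095531 + 0.602629) = 7.76·9.550664 = 74.113156 m
RLR: c = (6 − d² + 2cos(α−β) + 2d(sin α − sin β))/8 = -2.433517, |c| > 1 → infeasible
LRL: c = (6 − d² + 2cos(α−β) − 2d(sin α − sin β))/8 = 0.070684; p = 2π − arccos c = 4.783132 rad; φ = atan2(cos β − cos α, d + sin α − sin β) = 0.407824 rad; t = (φ − α + p/2) mod 2π = 4.505171 rad, q = (β − α − t + p) mod 2π = 2.311269 rad → L = 7.76·(4.505171 + 4.783132 + 2.311269) = 7.76·11.599572 = 90.012677 m
Shortest: LSR with L = 36.938553 m ≈ 36.9386 m
Convert LSR to answer units (arcs ×180/π): t = 2.116119·180/π = 121.2447°, p = ρ·p = 7.76·2.561193 = 19.8749 m, q = 0.082811·180/π = 4.7447°, L = 36.9386 m.

LSR: t = 121.2447°, p = 19.8749 m, q = 4.7447°, L = 36.9386 m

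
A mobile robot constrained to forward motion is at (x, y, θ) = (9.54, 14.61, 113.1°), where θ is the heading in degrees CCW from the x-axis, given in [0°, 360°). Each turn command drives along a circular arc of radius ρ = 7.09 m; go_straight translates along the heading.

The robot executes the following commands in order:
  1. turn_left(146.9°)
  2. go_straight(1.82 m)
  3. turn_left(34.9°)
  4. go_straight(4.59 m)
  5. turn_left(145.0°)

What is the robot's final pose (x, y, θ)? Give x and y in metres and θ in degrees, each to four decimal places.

(11.6151, 4.6293, 79.9000°)

set_pose: (x, y, θ) = (9.5400, 14.6100, 113.1000°), ρ = 7.09
turn_left(146.9°): centre at ρ to the left, rotate +146.9° → (-3.9638, 13.0595, 260.0000°)
go_straight(1.82): x += 1.82·cos θ, y += 1.82·sin θ → (-4.2799, 11.2671, 260.0000°)
turn_left(34.9°): centre at ρ to the left, rotate +34.9° → (-3.7285, 7.0508, 294.9000°)
go_straight(4.59): x += 4.59·cos θ, y += 4.59·sin θ → (-1.7960, 2.8875, 294.9000°)
turn_left(145.0°): centre at ρ to the left, rotate +145.0° → (11.6151, 4.6293, 439.9000° ≡ 79.9000°)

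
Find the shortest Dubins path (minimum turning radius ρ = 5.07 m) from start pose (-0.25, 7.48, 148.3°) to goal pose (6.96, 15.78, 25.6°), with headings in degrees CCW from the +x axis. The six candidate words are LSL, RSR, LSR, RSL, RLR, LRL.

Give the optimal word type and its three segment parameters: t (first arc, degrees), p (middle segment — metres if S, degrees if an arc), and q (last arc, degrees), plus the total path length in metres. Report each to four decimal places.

LRL: t = 29.4451°, p = 223.6672°, q = 71.5220°, L = 28.7263 m

Let ψ = atan2(Δy, Δx) = atan2(8.30, 7.21) = 49.0200° be the start→goal bearing.
Normalize: d = |goal − start| / ρ = 10.994276/5.07 = 2.168496, α = (θ_start − ψ) mod 360° = 99.2800° = 1.732763 rad, β = (θ_goal − ψ) mod 360° = 336.5800° = 5.874430 rad.
Common terms: sin α = 0.986912, cos α = -0.161260, sin β = -0.397468, cos β = 0.917616, cos(α−β) = -0.540240, d² = 4.702376. Work in radians in the unit-radius frame; every candidate has L = ρ·(t + p + q).
LSL: p² = 2 + d² − 2cos(α−β) + 2d(sin α − sin β) = 13.786902; p = √p² = 3.713072; φ = atan2(cos β − cos α, d + sin α − sin β) = 0.294814 rad; t = (φ − α) mod 2π = 4.845236 rad, q = (β − φ) mod 2π = 5.579616 rad → L = 5.07·(4.845236 + 3.713072 + 5.579616) = 5.07·14.137923 = 71.679271 m
RSR: p² = 2 + d² − 2cos(α−β) + 2d(sin β − sin α) = 1.778811; p = √p² = 1.333721; φ = atan2(cos α − cos β, d − sin α + sin β) = -0.942316 rad; t = (α − φ) mod 2π = 2.675079 rad, q = (φ − β) mod 2π = 5.749625 rad → L = 5.07·(2.675079 + 1.333721 + 5.749625) = 5.07·9.758425 = 49.475215 m
LSR: p² = d² − 2 + 2cos(α−β) + 2d(sin α + sin β) = 4.178310; p = √p² = 2.044091; φ = atan2(−cos α − cos β, d + sin α + sin β) − atan2(−2, p) = 0.506830 rad; t = (φ − α) mod 2π = 5.057252 rad, q = (φ − β) mod 2π = 0.915586 rad → L = 5.07·(5.057252 + 2.044091 + 0.915586) = 5.07·8.016929 = 40.645832 m
RSL: p² = d² − 2 + 2cos(α−β) − 2d(sin α + sin β) = -0.934519 < 0 → infeasible
RLR: c = (6 − d² + 2cos(α−β) + 2d(sin α − sin β))/8 = 0.777649; p = 2π − arccos c = 5.603306 rad; φ = atan2(cos α − cos β, d − sin α + sin β) = -0.942316 rad; t = (α − φ + p/2) mod 2π = 5.476732 rad, q = (α − β − t + p) mod 2π = 2.268093 rad → L = 5.07·(5.476732 + 5.603306 + 2.268093) = 5.07·13.348131 = 67.675024 m
LRL: c = (6 − d² + 2cos(α−β) − 2d(sin α − sin β))/8 = -0.723363; p = 2π − arccos c = 3.903729 rad; φ = atan2(cos β − cos α, d + sin α − sin β) = 0.294814 rad; t = (φ − α + p/2) mod 2π = 0.513915 rad, q = (β − α − t + p) mod 2π = 1.248295 rad → L = 5.07·(0.513915 + 3.903729 + 1.248295) = 5.07·5.665939 = 28.726309 m
Shortest: LRL with L = 28.726309 m ≈ 28.7263 m
Convert LRL to answer units (arcs ×180/π): t = 0.513915·180/π = 29.4451°, p = 3.903729·180/π = 223.6672°, q = 1.248295·180/π = 71.5220°, L = 28.7263 m.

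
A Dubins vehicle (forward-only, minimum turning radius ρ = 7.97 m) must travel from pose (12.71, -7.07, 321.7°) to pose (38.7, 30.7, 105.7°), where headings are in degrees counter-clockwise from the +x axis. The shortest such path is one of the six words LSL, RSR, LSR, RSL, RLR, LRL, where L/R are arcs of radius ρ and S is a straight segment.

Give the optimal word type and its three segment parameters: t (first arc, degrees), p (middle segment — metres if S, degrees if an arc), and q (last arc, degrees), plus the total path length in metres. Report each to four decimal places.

Let ψ = atan2(Δy, Δx) = atan2(37.77, 25.99) = 55.4677° be the start→goal bearing.
Normalize: d = |goal − start| / ρ = 45.848152/7.97 = 5.752591, α = (θ_start − ψ) mod 360° = 266.2323° = 4.646631 rad, β = (θ_goal − ψ) mod 360° = 50.2323° = 0.876720 rad.
Common terms: sin α = -0.997839, cos α = -0.065711, sin β = 0.768645, cos β = 0.639676, cos(α−β) = -0.809017, d² = 33.092305. Work in radians in the unit-radius frame; every candidate has L = ρ·(t + p + q).
LSL: p² = 2 + d² − 2cos(α−β) + 2d(sin α − sin β) = 16.386626; p = √p² = 4.048040; φ = atan2(cos β − cos α, d + sin α − sin β) = 0.175148 rad; t = (φ − α) mod 2π = 1.811702 rad, q = (β − φ) mod 2π = 0.701572 rad → L = 7.97·(1.811702 + 4.048040 + 0.701572) = 7.97·6.561314 = 52.293671 m
RSR: p² = 2 + d² − 2cos(α−β) + 2d(sin β − sin α) = 57.034052; p = √p² = 7.552089; φ = atan2(cos α − cos β, d − sin α + sin β) = -0.093539 rad; t = (α − φ) mod 2π = 4.740170 rad, q = (φ − β) mod 2π = 5.312926 rad → L = 7.97·(4.740170 + 7.552089 + 5.312926) = 7.97·17.605186 = 140.313331 m
LSR: p² = d² − 2 + 2cos(α−β) + 2d(sin α + sin β) = 26.837352; p = √p² = 5.180478; φ = atan2(−cos α − cos β, d + sin α + sin β) − atan2(−2, p) = 0.264892 rad; t = (φ − α) mod 2π = 1.901447 rad, q = (φ − β) mod 2π = 5.671358 rad → L = 7.97·(1.901447 + 5.180478 + 5.671358) = 7.97·12.753282 = 101.643661 m
RSL: p² = d² − 2 + 2cos(α−β) − 2d(sin α + sin β) = 32.111190; p = √p² = 5.666674; φ = atan2(cos α + cos β, d − sin α − sin β) − atan2(2, p) = -0.243633 rad; t = (α − φ) mod 2π = 4.890264 rad, q = (β − φ) mod 2π = 1.120353 rad → L = 7.97·(4.890264 + 5.666674 + 1.120353) = 7.97·11.677290 = 93.068001 m
RLR: c = (6 − d² + 2cos(α−β) + 2d(sin α − sin β))/8 = -6.129257, |c| > 1 → infeasible
LRL: c = (6 − d² + 2cos(α−β) − 2d(sin α − sin β))/8 = -1.048328, |c| > 1 → infeasible
Shortest: LSL with L = 52.293671 m ≈ 52.2937 m
Convert LSL to answer units (arcs ×180/π): t = 1.811702·180/π = 103.8029°, p = ρ·p = 7.97·4.048040 = 32.2629 m, q = 0.701572·180/π = 40.1971°, L = 52.2937 m.

LSL: t = 103.8029°, p = 32.2629 m, q = 40.1971°, L = 52.2937 m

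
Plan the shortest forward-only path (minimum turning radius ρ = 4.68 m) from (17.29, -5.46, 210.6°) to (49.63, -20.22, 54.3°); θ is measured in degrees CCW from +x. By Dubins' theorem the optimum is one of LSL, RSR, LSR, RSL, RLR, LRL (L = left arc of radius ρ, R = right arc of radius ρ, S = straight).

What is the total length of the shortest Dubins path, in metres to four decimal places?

43.9919 m

Let ψ = atan2(Δy, Δx) = atan2(-14.76, 32.34) = -24.5320° be the start→goal bearing.
Normalize: d = |goal − start| / ρ = 35.549025/4.68 = 7.595946, α = (θ_start − ψ) mod 360° = 235.1320° = 4.103827 rad, β = (θ_goal − ψ) mod 360° = 78.8320° = 1.375878 rad.
Common terms: sin α = -0.820471, cos α = -0.571688, sin β = 0.981063, cos β = 0.193687, cos(α−β) = -0.915663, d² = 57.698389. Work in radians in the unit-radius frame; every candidate has L = ρ·(t + p + q).
LSL: p² = 2 + d² − 2cos(α−β) + 2d(sin α − sin β) = 34.160996; p = √p² = 5.844741; φ = atan2(cos β − cos α, d + sin α − sin β) = 0.131328 rad; t = (φ − α) mod 2π = 2.310686 rad, q = (β − φ) mod 2π = 1.244550 rad → L = 4.68·(2.310686 + 5.844741 + 1.244550) = 4.68·9.399977 = 43.991890 m
RSR: p² = 2 + d² − 2cos(α−β) + 2d(sin β − sin α) = 88.898433; p = √p² = 9.428597; φ = atan2(cos α − cos β, d − sin α + sin β) = -0.081265 rad; t = (α − φ) mod 2π = 4.185093 rad, q = (φ − β) mod 2π = 4.826042 rad → L = 4.68·(4.185093 + 9.428597 + 4.826042) = 4.68·18.439731 = 86.297943 m
LSR: p² = d² − 2 + 2cos(α−β) + 2d(sin α + sin β) = 56.306764; p = √p² = 7.503783; φ = atan2(−cos α − cos β, d + sin α + sin β) − atan2(−2, p) = 0.309172 rad; t = (φ − α) mod 2π = 2.488529 rad, q = (φ − β) mod 2π = 5.216479 rad → L = 4.68·(2.488529 + 7.503783 + 5.216479) = 4.68·15.208792 = 71.177146 m
RSL: p² = d² − 2 + 2cos(α−β) − 2d(sin α + sin β) = 51.427364; p = √p² = 7.171287; φ = atan2(cos α + cos β, d − sin α − sin β) − atan2(2, p) = -0.322774 rad; t = (α − φ) mod 2π = 4.426601 rad, q = (β − φ) mod 2π = 1.698652 rad → L = 4.68·(4.426601 + 7.171287 + 1.698652) = 4.68·13.296540 = 62.227808 m
RLR: c = (6 − d² + 2cos(α−β) + 2d(sin α − sin β))/8 = -10.112304, |c| > 1 → infeasible
LRL: c = (6 − d² + 2cos(α−β) − 2d(sin α − sin β))/8 = -3.270124, |c| > 1 → infeasible
Shortest: LSL with L = 43.991890 m ≈ 43.9919 m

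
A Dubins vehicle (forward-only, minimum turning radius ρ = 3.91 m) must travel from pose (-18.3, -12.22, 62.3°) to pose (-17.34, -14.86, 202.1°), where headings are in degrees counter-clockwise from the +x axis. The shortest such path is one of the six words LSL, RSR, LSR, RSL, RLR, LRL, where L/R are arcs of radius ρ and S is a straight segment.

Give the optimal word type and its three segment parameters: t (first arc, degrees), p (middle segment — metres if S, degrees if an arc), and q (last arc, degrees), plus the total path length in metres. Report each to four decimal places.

Let ψ = atan2(Δy, Δx) = atan2(-2.64, 0.96) = -70.0169° be the start→goal bearing.
Normalize: d = |goal − start| / ρ = 2.809128/3.91 = 0.718447, α = (θ_start − ψ) mod 360° = 132.3169° = 2.309365 rad, β = (θ_goal − ψ) mod 360° = 272.1169° = 4.749336 rad.
Common terms: sin α = 0.739433, cos α = -0.673231, sin β = -0.999318, cos β = 0.036938, cos(α−β) = -0.763796, d² = 0.516166. Work in radians in the unit-radius frame; every candidate has L = ρ·(t + p + q).
LSL: p² = 2 + d² − 2cos(α−β) + 2d(sin α − sin β) = 6.542158; p = √p² = 2.557764; φ = atan2(cos β − cos α, d + sin α − sin β) = 0.281349 rad; t = (φ − α) mod 2π = 4.255169 rad, q = (β − φ) mod 2π = 4.467986 rad → L = 3.91·(4.255169 + 2.557764 + 4.467986) = 3.91·11.280920 = 44.108397 m
RSR: p² = 2 + d² − 2cos(α−β) + 2d(sin β − sin α) = 1.545358; p = √p² = 1.243124; φ = atan2(cos α − cos β, d − sin α + sin β) = -2.533531 rad; t = (α − φ) mod 2π = 4.842897 rad, q = (φ − β) mod 2π = 5.283504 rad → L = 3.91·(4.842897 + 1.243124 + 5.283504) = 3.91·11.369525 = 44.454842 m
LSR: p² = d² − 2 + 2cos(α−β) + 2d(sin α + sin β) = -3.384853 < 0 → infeasible
RSL: p² = d² − 2 + 2cos(α−β) − 2d(sin α + sin β) = -2.637999 < 0 → infeasible
RLR: c = (6 − d² + 2cos(α−β) + 2d(sin α − sin β))/8 = 0.806830; p = 2π − arccos c = 5.651156 rad; φ = atan2(cos α − cos β, d − sin α + sin β) = -2.533531 rad; t = (α − φ + p/2) mod 2π = 1.385289 rad, q = (α − β − t + p) mod 2π = 1.825896 rad → L = 3.91·(1.385289 + 5.651156 + 1.825896) = 3.91·8.862341 = 34.651755 m
LRL: c = (6 − d² + 2cos(α−β) − 2d(sin α − sin β))/8 = 0.182230; p = 2π − arccos c = 4.895643 rad; φ = atan2(cos β − cos α, d + sin α − sin β) = 0.281349 rad; t = (φ − α + p/2) mod 2π = 0.419806 rad, q = (β − α − t + p) mod 2π = 0.632623 rad → L = 3.91·(0.419806 + 4.895643 + 0.632623) = 3.91·5.948071 = 23.256959 m
Shortest: LRL with L = 23.256959 m ≈ 23.2570 m
Convert LRL to answer units (arcs ×180/π): t = 0.419806·180/π = 24.0531°, p = 4.895643·180/π = 280.4997°, q = 0.632623·180/π = 36.2466°, L = 23.2570 m.

LRL: t = 24.0531°, p = 280.4997°, q = 36.2466°, L = 23.2570 m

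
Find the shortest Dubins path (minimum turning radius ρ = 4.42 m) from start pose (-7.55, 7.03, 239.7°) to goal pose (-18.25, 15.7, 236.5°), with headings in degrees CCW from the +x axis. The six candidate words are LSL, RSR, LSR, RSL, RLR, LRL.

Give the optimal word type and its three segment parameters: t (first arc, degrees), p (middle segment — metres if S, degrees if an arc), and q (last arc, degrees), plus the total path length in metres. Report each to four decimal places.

Let ψ = atan2(Δy, Δx) = atan2(8.67, -10.70) = 140.9828° be the start→goal bearing.
Normalize: d = |goal − start| / ρ = 13.771670/4.42 = 3.115762, α = (θ_start − ψ) mod 360° = 98.7172° = 1.722940 rad, β = (θ_goal − ψ) mod 360° = 95.5172° = 1.667089 rad.
Common terms: sin α = 0.988449, cos α = -0.151557, sin β = 0.995367, cos β = -0.096144, cos(α−β) = 0.998441, d² = 9.707976. Work in radians in the unit-radius frame; every candidate has L = ρ·(t + p + q).
LSL: p² = 2 + d² − 2cos(α−β) + 2d(sin α − sin β) = 9.667979; p = √p² = 3.109337; φ = atan2(cos β − cos α, d + sin α − sin β) = 0.017822 rad; t = (φ − α) mod 2π = 4.578068 rad, q = (β − φ) mod 2π = 1.649267 rad → L = 4.42·(4.578068 + 3.109337 + 1.649267) = 4.42·9.336672 = 41.268091 m
RSR: p² = 2 + d² − 2cos(α−β) + 2d(sin β − sin α) = 9.754210; p = √p² = 3.123173; φ = atan2(cos α − cos β, d − sin α + sin β) = -0.017743 rad; t = (α − φ) mod 2π = 1.740683 rad, q = (φ − β) mod 2π = 4.598353 rad → L = 4.42·(1.740683 + 3.123173 + 4.598353) = 4.42·9.462209 = 41.822963 m
LSR: p² = d² − 2 + 2cos(α−β) + 2d(sin α + sin β) = 22.067056; p = √p² = 4.697559; φ = atan2(−cos α − cos β, d + sin α + sin β) − atan2(−2, p) = 0.451043 rad; t = (φ − α) mod 2π = 5.011289 rad, q = (φ − β) mod 2π = 5.067139 rad → L = 4.42·(5.011289 + 4.697559 + 5.067139) = 4.42·14.775986 = 65.309860 m
RSL: p² = d² − 2 + 2cos(α−β) − 2d(sin α + sin β) = -2.657341 < 0 → infeasible
RLR: c = (6 − d² + 2cos(α−β) + 2d(sin α − sin β))/8 = -0.219276; p = 2π − arccos c = 4.491316 rad; φ = atan2(cos α − cos β, d − sin α + sin β) = -0.017743 rad; t = (α − φ + p/2) mod 2π = 3.986341 rad, q = (α − β − t + p) mod 2π = 0.560826 rad → L = 4.42·(3.986341 + 4.491316 + 0.560826) = 4.42·9.038483 = 39.950096 m
LRL: c = (6 − d² + 2cos(α−β) − 2d(sin α − sin β))/8 = -0.208497; p = 2π − arccos c = 4.502351 rad; φ = atan2(cos β − cos α, d + sin α − sin β) = 0.017822 rad; t = (φ − α + p/2) mod 2π = 0.546058 rad, q = (β − α − t + p) mod 2π = 3.900442 rad → L = 4.42·(0.546058 + 4.502351 + 3.900442) = 4.42·8.948851 = 39.553921 m
Shortest: LRL with L = 39.553921 m ≈ 39.5539 m
Convert LRL to answer units (arcs ×180/π): t = 0.546058·180/π = 31.2868°, p = 4.502351·180/π = 257.9657°, q = 3.900442·180/π = 223.4789°, L = 39.5539 m.

LRL: t = 31.2868°, p = 257.9657°, q = 223.4789°, L = 39.5539 m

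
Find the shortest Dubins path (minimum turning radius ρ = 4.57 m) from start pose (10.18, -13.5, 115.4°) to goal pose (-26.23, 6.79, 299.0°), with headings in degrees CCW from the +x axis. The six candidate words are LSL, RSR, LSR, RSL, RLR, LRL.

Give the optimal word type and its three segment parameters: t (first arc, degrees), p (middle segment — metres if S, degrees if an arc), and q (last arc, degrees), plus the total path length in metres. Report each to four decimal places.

Let ψ = atan2(Δy, Δx) = atan2(20.29, -36.41) = 150.8706° be the start→goal bearing.
Normalize: d = |goal − start| / ρ = 41.681797/4.57 = 9.120743, α = (θ_start − ψ) mod 360° = 324.5294° = 5.664106 rad, β = (θ_goal − ψ) mod 360° = 148.1294° = 2.585345 rad.
Common terms: sin α = -0.580286, cos α = 0.814413, sin β = 0.528003, cos β = -0.849242, cos(α−β) = -0.998027, d² = 83.187959. Work in radians in the unit-radius frame; every candidate has L = ρ·(t + p + q).
LSL: p² = 2 + d² − 2cos(α−β) + 2d(sin α − sin β) = 66.967180; p = √p² = 8.183348; φ = atan2(cos β − cos α, d + sin α − sin β) = -0.204725 rad; t = (φ − α) mod 2π = 0.414354 rad, q = (β − φ) mod 2π = 2.790070 rad → L = 4.57·(0.414354 + 8.183348 + 2.790070) = 4.57·11.387772 = 52.042119 m
RSR: p² = 2 + d² − 2cos(α−β) + 2d(sin β − sin α) = 107.400844; p = √p² = 10.363438; φ = atan2(cos α − cos β, d − sin α + sin β) = 0.161229 rad; t = (α − φ) mod 2π = 5.502877 rad, q = (φ − β) mod 2π = 3.859069 rad → L = 4.57·(5.502877 + 10.363438 + 3.859069) = 4.57·19.725384 = 90.145005 m
LSR: p² = d² − 2 + 2cos(α−β) + 2d(sin α + sin β) = 78.238195; p = √p² = 8.845236; φ = atan2(−cos α − cos β, d + sin α + sin β) − atan2(−2, p) = 0.226212 rad; t = (φ − α) mod 2π = 0.845291 rad, q = (φ − β) mod 2π = 3.924052 rad → L = 4.57·(0.845291 + 8.845236 + 3.924052) = 4.57·13.614579 = 62.218624 m
RSL: p² = d² − 2 + 2cos(α−β) − 2d(sin α + sin β) = 80.145616; p = √p² = 8.952408; φ = atan2(cos α + cos β, d − sin α − sin β) − atan2(2, p) = -0.223591 rad; t = (α − φ) mod 2π = 5.887697 rad, q = (β − φ) mod 2π = 2.808937 rad → L = 4.57·(5.887697 + 8.952408 + 2.808937) = 4.57·17.649042 = 80.656123 m
RLR: c = (6 − d² + 2cos(α−β) + 2d(sin α − sin β))/8 = -12.425105, |c| > 1 → infeasible
LRL: c = (6 − d² + 2cos(α−β) − 2d(sin α − sin β))/8 = -7.370898, |c| > 1 → infeasible
Shortest: LSL with L = 52.042119 m ≈ 52.0421 m
Convert LSL to answer units (arcs ×180/π): t = 0.414354·180/π = 23.7408°, p = ρ·p = 4.57·8.183348 = 37.3979 m, q = 2.790070·180/π = 159.8592°, L = 52.0421 m.

LSL: t = 23.7408°, p = 37.3979 m, q = 159.8592°, L = 52.0421 m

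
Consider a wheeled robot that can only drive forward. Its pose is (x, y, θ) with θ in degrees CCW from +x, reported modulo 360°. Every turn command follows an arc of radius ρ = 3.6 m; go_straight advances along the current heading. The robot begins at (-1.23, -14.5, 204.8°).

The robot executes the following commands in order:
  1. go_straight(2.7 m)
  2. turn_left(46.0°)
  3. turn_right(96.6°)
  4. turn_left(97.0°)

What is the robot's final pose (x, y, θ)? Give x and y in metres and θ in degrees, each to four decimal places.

(-15.5121, -21.8548, 251.2000°)

set_pose: (x, y, θ) = (-1.2300, -14.5000, 204.8000°), ρ = 3.6
go_straight(2.7): x += 2.7·cos θ, y += 2.7·sin θ → (-3.6810, -15.6325, 204.8000°)
turn_left(46.0°): centre at ρ to the left, rotate +46.0° → (-5.5707, -17.7166, 250.8000°)
turn_right(96.6°): centre at ρ to the right, rotate −96.6° → (-10.5373, -19.7738, 154.2000°)
turn_left(97.0°): centre at ρ to the left, rotate +97.0° → (-15.5121, -21.8548, 251.2000°)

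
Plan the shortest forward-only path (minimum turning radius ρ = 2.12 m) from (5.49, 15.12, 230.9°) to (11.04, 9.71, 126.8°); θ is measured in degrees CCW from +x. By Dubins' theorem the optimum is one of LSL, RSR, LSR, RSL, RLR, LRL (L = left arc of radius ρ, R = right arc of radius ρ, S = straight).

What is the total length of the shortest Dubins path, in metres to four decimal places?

15.2494 m

Let ψ = atan2(Δy, Δx) = atan2(-5.41, 5.55) = -44.2682° be the start→goal bearing.
Normalize: d = |goal − start| / ρ = 7.750523/2.12 = 3.655907, α = (θ_start − ψ) mod 360° = 275.1682° = 4.802590 rad, β = (θ_goal − ψ) mod 360° = 171.0682° = 2.985703 rad.
Common terms: sin α = -0.995935, cos α = 0.090079, sin β = 0.155259, cos β = -0.987874, cos(α−β) = -0.243615, d² = 13.365655. Work in radians in the unit-radius frame; every candidate has L = ρ·(t + p + q).
LSL: p² = 2 + d² − 2cos(α−β) + 2d(sin α − sin β) = 7.435569; p = √p² = 2.726824; φ = atan2(cos β − cos α, d + sin α − sin β) = -0.406410 rad; t = (φ − α) mod 2π = 1.074185 rad, q = (β − φ) mod 2π = 3.392113 rad → L = 2.12·(1.074185 + 2.726824 + 3.392113) = 2.12·7.193122 = 15.249418 m
RSR: p² = 2 + d² − 2cos(α−β) + 2d(sin β − sin α) = 24.270201; p = √p² = 4.926480; φ = atan2(cos α − cos β, d − sin α + sin β) = 0.220593 rad; t = (α − φ) mod 2π = 4.581998 rad, q = (φ − β) mod 2π = 3.518075 rad → L = 2.12·(4.581998 + 4.926480 + 3.518075) = 2.12·13.026553 = 27.616292 m
LSR: p² = d² − 2 + 2cos(α−β) + 2d(sin α + sin β) = 4.731564; p = √p² = 2.175216; φ = atan2(−cos α − cos β, d + sin α + sin β) − atan2(−2, p) = 1.052167 rad; t = (φ − α) mod 2π = 2.532762 rad, q = (φ − β) mod 2π = 4.349650 rad → L = 2.12·(2.532762 + 2.175216 + 4.349650) = 2.12·9.057628 = 19.202172 m
RSL: p² = d² − 2 + 2cos(α−β) − 2d(sin α + sin β) = 17.025286; p = √p² = 4.126171; φ = atan2(cos α + cos β, d − sin α − sin β) − atan2(2, p) = -0.648412 rad; t = (α − φ) mod 2π = 5.451002 rad, q = (β − φ) mod 2π = 3.634114 rad → L = 2.12·(5.451002 + 4.126171 + 3.634114) = 2.12·13.211287 = 28.007929 m
RLR: c = (6 − d² + 2cos(α−β) + 2d(sin α − sin β))/8 = -2.033775, |c| > 1 → infeasible
LRL: c = (6 − d² + 2cos(α−β) − 2d(sin α − sin β))/8 = 0.070554; p = 2π − arccos c = 4.783002 rad; φ = atan2(cos β − cos α, d + sin α − sin β) = -0.406410 rad; t = (φ − α + p/2) mod 2π = 3.465686 rad, q = (β − α − t + p) mod 2π = 5.783614 rad → L = 2.12·(3.465686 + 4.783002 + 5.783614) = 2.12·14.032301 = 29.748477 m
Shortest: LSL with L = 15.249418 m ≈ 15.2494 m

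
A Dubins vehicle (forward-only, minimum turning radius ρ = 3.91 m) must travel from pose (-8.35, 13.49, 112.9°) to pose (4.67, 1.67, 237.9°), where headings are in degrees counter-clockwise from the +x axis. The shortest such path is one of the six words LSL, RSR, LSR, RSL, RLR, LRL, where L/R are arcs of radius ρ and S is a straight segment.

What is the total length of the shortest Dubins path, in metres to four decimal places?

Let ψ = atan2(Δy, Δx) = atan2(-11.82, 13.02) = -42.2342° be the start→goal bearing.
Normalize: d = |goal − start| / ρ = 17.585016/3.91 = 4.497447, α = (θ_start − ψ) mod 360° = 155.1342° = 2.707603 rad, β = (θ_goal − ψ) mod 360° = 280.1342° = 4.889265 rad.
Common terms: sin α = 0.420494, cos α = -0.907295, sin β = -0.984398, cos β = 0.175955, cos(α−β) = -0.573576, d² = 20.227026. Work in radians in the unit-radius frame; every candidate has L = ρ·(t + p + q).
LSL: p² = 2 + d² − 2cos(α−β) + 2d(sin α − sin β) = 36.011032; p = √p² = 6.000919; φ = atan2(cos β − cos α, d + sin α − sin β) = 0.181509 rad; t = (φ − α) mod 2π = 3.757091 rad, q = (β − φ) mod 2π = 4.707756 rad → L = 3.91·(3.757091 + 6.000919 + 4.707756) = 3.91·14.465766 = 56.561146 m
RSR: p² = 2 + d² − 2cos(α−β) + 2d(sin β − sin α) = 10.737326; p = √p² = 3.276786; φ = atan2(cos α − cos β, d − sin α + sin β) = -0.336921 rad; t = (α − φ) mod 2π = 3.044525 rad, q = (φ − β) mod 2π = 1.056999 rad → L = 3.91·(3.044525 + 3.276786 + 1.056999) = 3.91·7.378310 = 28.849191 m
LSR: p² = d² − 2 + 2cos(α−β) + 2d(sin α + sin β) = 12.007613; p = √p² = 3.465200; φ = atan2(−cos α − cos β, d + sin α + sin β) − atan2(−2, p) = 0.707287 rad; t = (φ − α) mod 2π = 4.282869 rad, q = (φ − β) mod 2π = 2.101207 rad → L = 3.91·(4.282869 + 3.465200 + 2.101207) = 3.91·9.849276 = 38.510670 m
RSL: p² = d² − 2 + 2cos(α−β) − 2d(sin α + sin β) = 22.152134; p = √p² = 4.706605; φ = atan2(cos α + cos β, d − sin α − sin β) − atan2(2, p) = -0.545317 rad; t = (α − φ) mod 2π = 3.252920 rad, q = (β − φ) mod 2π = 5.434582 rad → L = 3.91·(3.252920 + 4.706605 + 5.434582) = 3.91·13.394108 = 52.370962 m
RLR: c = (6 − d² + 2cos(α−β) + 2d(sin α − sin β))/8 = -0.342166; p = 2π − arccos c = 4.363168 rad; φ = atan2(cos α − cos β, d − sin α + sin β) = -0.336921 rad; t = (α − φ + p/2) mod 2π = 5.226109 rad, q = (α − β − t + p) mod 2π = 3.238583 rad → L = 3.91·(5.226109 + 4.363168 + 3.238583) = 3.91·12.827860 = 50.156933 m
LRL: c = (6 − d² + 2cos(α−β) − 2d(sin α − sin β))/8 = -3.501379, |c| > 1 → infeasible
Shortest: RSR with L = 28.849191 m ≈ 28.8492 m

28.8492 m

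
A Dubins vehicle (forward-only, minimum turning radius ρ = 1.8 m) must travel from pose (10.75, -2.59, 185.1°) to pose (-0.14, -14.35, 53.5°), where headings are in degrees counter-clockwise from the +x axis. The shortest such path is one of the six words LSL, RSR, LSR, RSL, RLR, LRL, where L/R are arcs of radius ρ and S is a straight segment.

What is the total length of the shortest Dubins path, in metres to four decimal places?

21.9669 m

Let ψ = atan2(Δy, Δx) = atan2(-11.76, -10.89) = -132.8003° be the start→goal bearing.
Normalize: d = |goal − start| / ρ = 16.027779/1.8 = 8.904322, α = (θ_start − ψ) mod 360° = 317.9003° = 5.548407 rad, β = (θ_goal − ψ) mod 360° = 186.3003° = 3.251554 rad.
Common terms: sin α = -0.670423, cos α = 0.741980, sin β = -0.109740, cos β = -0.993960, cos(α−β) = -0.663926, d² = 79.286944. Work in radians in the unit-radius frame; every candidate has L = ρ·(t + p + q).
LSL: p² = 2 + d² − 2cos(α−β) + 2d(sin α − sin β) = 72.629798; p = √p² = 8.522312; φ = atan2(cos β − cos α, d + sin α − sin β) = -0.205129 rad; t = (φ − α) mod 2π = 0.529649 rad, q = (β − φ) mod 2π = 3.456683 rad → L = 1.8·(0.529649 + 8.522312 + 3.456683) = 1.8·12.508644 = 22.515559 m
RSR: p² = 2 + d² − 2cos(α−β) + 2d(sin β − sin α) = 92.599796; p = √p² = 9.622879; φ = atan2(cos α − cos β, d − sin α + sin β) = 0.181390 rad; t = (α − φ) mod 2π = 5.367017 rad, q = (φ − β) mod 2π = 3.213022 rad → L = 1.8·(5.367017 + 9.622879 + 3.213022) = 1.8·18.202917 = 32.765251 m
LSR: p² = d² − 2 + 2cos(α−β) + 2d(sin α + sin β) = 62.065459; p = √p² = 7.878163; φ = atan2(−cos α − cos β, d + sin α + sin β) − atan2(−2, p) = 0.279620 rad; t = (φ − α) mod 2π = 1.014399 rad, q = (φ − β) mod 2π = 3.311252 rad → L = 1.8·(1.014399 + 7.878163 + 3.311252) = 1.8·12.203814 = 21.966865 m
RSL: p² = d² − 2 + 2cos(α−β) − 2d(sin α + sin β) = 89.852725; p = √p² = 9.479068; φ = atan2(cos α + cos β, d − sin α − sin β) − atan2(2, p) = -0.233955 rad; t = (α − φ) mod 2π = 5.782362 rad, q = (β − φ) mod 2π = 3.485508 rad → L = 1.8·(5.782362 + 9.479068 + 3.485508) = 1.8·18.746938 = 33.744488 m
RLR: c = (6 − d² + 2cos(α−β) + 2d(sin α − sin β))/8 = -10.574974, |c| > 1 → infeasible
LRL: c = (6 − d² + 2cos(α−β) − 2d(sin α − sin β))/8 = -8.078725, |c| > 1 → infeasible
Shortest: LSR with L = 21.966865 m ≈ 21.9669 m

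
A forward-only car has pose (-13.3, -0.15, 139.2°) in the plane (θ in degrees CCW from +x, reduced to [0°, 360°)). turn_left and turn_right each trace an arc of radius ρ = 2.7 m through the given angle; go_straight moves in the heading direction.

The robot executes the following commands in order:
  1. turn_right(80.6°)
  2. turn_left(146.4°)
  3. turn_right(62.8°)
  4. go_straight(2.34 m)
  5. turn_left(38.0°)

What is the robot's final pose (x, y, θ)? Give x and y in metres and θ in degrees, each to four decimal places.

(-23.5952, 9.4687, 180.2000°)

set_pose: (x, y, θ) = (-13.3000, -0.1500, 139.2000°), ρ = 2.7
turn_right(80.6°): centre at ρ to the right, rotate −80.6° → (-13.8404, 3.3006, 58.6000°)
turn_left(146.4°): centre at ρ to the left, rotate +146.4° → (-17.2860, 7.1544, 205.0000°)
turn_right(62.8°): centre at ρ to the right, rotate −62.8° → (-20.0819, 7.4680, 142.2000°)
go_straight(2.34): x += 2.34·cos θ, y += 2.34·sin θ → (-21.9309, 8.9022, 142.2000°)
turn_left(38.0°): centre at ρ to the left, rotate +38.0° → (-23.5952, 9.4687, 180.2000°)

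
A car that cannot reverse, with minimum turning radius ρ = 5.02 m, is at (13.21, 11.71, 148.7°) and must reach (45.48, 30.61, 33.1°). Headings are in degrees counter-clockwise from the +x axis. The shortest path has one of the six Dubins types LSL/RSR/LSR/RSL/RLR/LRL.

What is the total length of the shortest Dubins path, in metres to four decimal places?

44.1952 m

Let ψ = atan2(Δy, Δx) = atan2(18.90, 32.27) = 30.3568° be the start→goal bearing.
Normalize: d = |goal − start| / ρ = 37.397365/5.02 = 7.449674, α = (θ_start − ψ) mod 360° = 118.3432° = 2.065479 rad, β = (θ_goal − ψ) mod 360° = 2.7432° = 0.047878 rad.
Common terms: sin α = 0.880120, cos α = -0.474752, sin β = 0.047860, cos β = 0.998854, cos(α−β) = -0.432086, d² = 55.497647. Work in radians in the unit-radius frame; every candidate has L = ρ·(t + p + q).
LSL: p² = 2 + d² − 2cos(α−β) + 2d(sin α − sin β) = 70.761949; p = √p² = 8.412012; φ = atan2(cos β − cos α, d + sin α − sin β) = 0.176087 rad; t = (φ − α) mod 2π = 4.393794 rad, q = (β − φ) mod 2π = 6.154976 rad → L = 5.02·(4.393794 + 8.412012 + 6.154976) = 5.02·18.960782 = 95.183126 m
RSR: p² = 2 + d² − 2cos(α−β) + 2d(sin β − sin α) = 45.961688; p = √p² = 6.779505; φ = atan2(cos α − cos β, d − sin α + sin β) = -0.219111 rad; t = (α − φ) mod 2π = 2.284590 rad, q = (φ − β) mod 2π = 6.016196 rad → L = 5.02·(2.284590 + 6.779505 + 6.016196) = 5.02·15.080291 = 75.703060 m
LSR: p² = d² − 2 + 2cos(α−β) + 2d(sin α + sin β) = 66.459762; p = √p² = 8.152286; φ = atan2(−cos α − cos β, d + sin α + sin β) − atan2(−2, p) = 0.178100 rad; t = (φ − α) mod 2π = 4.395807 rad, q = (φ − β) mod 2π = 0.130222 rad → L = 5.02·(4.395807 + 8.152286 + 0.130222) = 5.02·12.678315 = 63.645143 m
RSL: p² = d² − 2 + 2cos(α−β) − 2d(sin α + sin β) = 38.807188; p = √p² = 6.229542; φ = atan2(cos α + cos β, d − sin α − sin β) − atan2(2, p) = -0.230465 rad; t = (α − φ) mod 2π = 2.295944 rad, q = (β − φ) mod 2π = 0.278343 rad → L = 5.02·(2.295944 + 6.229542 + 0.278343) = 5.02·8.803829 = 44.195222 m
RLR: c = (6 − d² + 2cos(α−β) + 2d(sin α − sin β))/8 = -4.745211, |c| > 1 → infeasible
LRL: c = (6 − d² + 2cos(α−β) − 2d(sin α − sin β))/8 = -7.845244, |c| > 1 → infeasible
Shortest: RSL with L = 44.195222 m ≈ 44.1952 m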